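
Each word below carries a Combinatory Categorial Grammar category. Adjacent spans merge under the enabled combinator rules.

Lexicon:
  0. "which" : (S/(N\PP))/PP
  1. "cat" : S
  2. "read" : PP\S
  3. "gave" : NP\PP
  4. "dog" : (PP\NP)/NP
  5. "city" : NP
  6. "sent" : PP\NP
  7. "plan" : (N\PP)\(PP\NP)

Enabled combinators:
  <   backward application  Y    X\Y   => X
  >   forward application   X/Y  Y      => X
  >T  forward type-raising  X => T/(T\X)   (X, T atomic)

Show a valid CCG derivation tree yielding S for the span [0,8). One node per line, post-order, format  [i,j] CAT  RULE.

[0,8] S   >
  [0,6] S/(N\PP)   >
    [0,1] "which" : (S/(N\PP))/PP
    [1,6] PP   <
      [1,4] NP   <
        [1,3] PP   >
          [1,2] PP/(PP\S)   >T
            [1,2] "cat" : S
          [2,3] "read" : PP\S
        [3,4] "gave" : NP\PP
      [4,6] PP\NP   >
        [4,5] "dog" : (PP\NP)/NP
        [5,6] "city" : NP
  [6,8] N\PP   <
    [6,7] "sent" : PP\NP
    [7,8] "plan" : (N\PP)\(PP\NP)

[0,1] (S/(N\PP))/PP  lex  "which"
[1,2] S  lex  "cat"
[1,2] PP/(PP\S)  >T
[2,3] PP\S  lex  "read"
[1,3] PP  >  k=2
[3,4] NP\PP  lex  "gave"
[1,4] NP  <  k=3
[4,5] (PP\NP)/NP  lex  "dog"
[5,6] NP  lex  "city"
[4,6] PP\NP  >  k=5
[1,6] PP  <  k=4
[0,6] S/(N\PP)  >  k=1
[6,7] PP\NP  lex  "sent"
[7,8] (N\PP)\(PP\NP)  lex  "plan"
[6,8] N\PP  <  k=7
[0,8] S  >  k=6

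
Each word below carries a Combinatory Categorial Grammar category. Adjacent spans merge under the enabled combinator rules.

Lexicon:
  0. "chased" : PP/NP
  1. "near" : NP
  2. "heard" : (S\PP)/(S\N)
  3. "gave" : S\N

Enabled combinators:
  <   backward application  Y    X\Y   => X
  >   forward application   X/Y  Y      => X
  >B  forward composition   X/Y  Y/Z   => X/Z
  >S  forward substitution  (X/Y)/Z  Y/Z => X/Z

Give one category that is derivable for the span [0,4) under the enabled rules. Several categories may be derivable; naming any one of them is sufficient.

[0,4] S   <
  [0,2] PP   >
    [0,1] "chased" : PP/NP
    [1,2] "near" : NP
  [2,4] S\PP   >
    [2,3] "heard" : (S\PP)/(S\N)
    [3,4] "gave" : S\N

S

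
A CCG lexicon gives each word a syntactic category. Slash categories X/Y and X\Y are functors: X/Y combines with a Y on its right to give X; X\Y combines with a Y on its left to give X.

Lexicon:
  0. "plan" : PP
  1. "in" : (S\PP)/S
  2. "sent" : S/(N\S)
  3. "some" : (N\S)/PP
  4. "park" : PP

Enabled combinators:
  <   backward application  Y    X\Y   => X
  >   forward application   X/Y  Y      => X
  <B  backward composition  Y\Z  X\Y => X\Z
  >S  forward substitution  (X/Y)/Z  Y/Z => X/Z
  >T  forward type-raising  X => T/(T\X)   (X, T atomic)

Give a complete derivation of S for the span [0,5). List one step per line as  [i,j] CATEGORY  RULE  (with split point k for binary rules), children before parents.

[0,5] S   >
  [0,1] S/(S\PP)   >T
    [0,1] "plan" : PP
  [1,5] S\PP   >
    [1,2] "in" : (S\PP)/S
    [2,5] S   >
      [2,3] "sent" : S/(N\S)
      [3,5] N\S   >
        [3,4] "some" : (N\S)/PP
        [4,5] "park" : PP

[0,1] PP  lex  "plan"
[0,1] S/(S\PP)  >T
[1,2] (S\PP)/S  lex  "in"
[2,3] S/(N\S)  lex  "sent"
[3,4] (N\S)/PP  lex  "some"
[4,5] PP  lex  "park"
[3,5] N\S  >  k=4
[2,5] S  >  k=3
[1,5] S\PP  >  k=2
[0,5] S  >  k=1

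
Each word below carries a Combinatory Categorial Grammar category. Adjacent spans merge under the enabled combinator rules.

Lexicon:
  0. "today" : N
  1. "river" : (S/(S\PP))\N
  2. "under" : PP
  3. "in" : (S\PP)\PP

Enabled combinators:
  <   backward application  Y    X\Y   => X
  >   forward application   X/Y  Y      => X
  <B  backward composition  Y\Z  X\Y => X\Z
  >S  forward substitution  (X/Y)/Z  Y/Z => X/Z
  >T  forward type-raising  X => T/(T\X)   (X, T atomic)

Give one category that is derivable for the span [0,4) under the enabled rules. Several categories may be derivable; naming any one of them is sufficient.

[0,4] S   >
  [0,2] S/(S\PP)   <
    [0,1] "today" : N
    [1,2] "river" : (S/(S\PP))\N
  [2,4] S\PP   <
    [2,3] "under" : PP
    [3,4] "in" : (S\PP)\PP

S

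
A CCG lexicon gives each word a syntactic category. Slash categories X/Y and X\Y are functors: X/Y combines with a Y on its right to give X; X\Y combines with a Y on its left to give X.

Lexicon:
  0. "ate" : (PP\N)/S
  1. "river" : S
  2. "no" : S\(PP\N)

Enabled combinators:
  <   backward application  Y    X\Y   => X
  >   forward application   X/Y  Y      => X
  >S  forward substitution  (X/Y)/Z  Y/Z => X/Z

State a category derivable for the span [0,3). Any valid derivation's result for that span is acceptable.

[0,3] S   <
  [0,2] PP\N   >
    [0,1] "ate" : (PP\N)/S
    [1,2] "river" : S
  [2,3] "no" : S\(PP\N)

S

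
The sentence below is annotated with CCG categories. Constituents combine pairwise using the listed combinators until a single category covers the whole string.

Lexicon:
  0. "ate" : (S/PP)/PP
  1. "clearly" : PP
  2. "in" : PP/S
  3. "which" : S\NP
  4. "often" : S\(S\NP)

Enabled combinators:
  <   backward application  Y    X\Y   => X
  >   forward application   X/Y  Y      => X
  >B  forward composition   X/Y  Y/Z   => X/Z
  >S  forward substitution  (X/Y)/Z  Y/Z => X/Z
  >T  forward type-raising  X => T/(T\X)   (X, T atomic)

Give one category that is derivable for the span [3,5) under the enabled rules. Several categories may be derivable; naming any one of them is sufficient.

S

[0,5] S   >
  [0,2] S/PP   >
    [0,1] "ate" : (S/PP)/PP
    [1,2] "clearly" : PP
  [2,5] PP   >
    [2,3] "in" : PP/S
    [3,5] S   <
      [3,4] "which" : S\NP
      [4,5] "often" : S\(S\NP)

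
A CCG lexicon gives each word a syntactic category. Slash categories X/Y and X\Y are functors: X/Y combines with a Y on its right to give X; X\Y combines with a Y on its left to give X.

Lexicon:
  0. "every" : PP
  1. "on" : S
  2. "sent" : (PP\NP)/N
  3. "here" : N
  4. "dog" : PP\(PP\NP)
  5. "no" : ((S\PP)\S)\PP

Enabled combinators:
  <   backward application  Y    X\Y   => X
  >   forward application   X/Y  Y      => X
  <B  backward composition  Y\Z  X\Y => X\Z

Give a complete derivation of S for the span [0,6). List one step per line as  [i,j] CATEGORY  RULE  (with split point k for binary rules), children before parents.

[0,1] PP  lex  "every"
[1,2] S  lex  "on"
[2,3] (PP\NP)/N  lex  "sent"
[3,4] N  lex  "here"
[2,4] PP\NP  >  k=3
[4,5] PP\(PP\NP)  lex  "dog"
[2,5] PP  <  k=4
[5,6] ((S\PP)\S)\PP  lex  "no"
[2,6] (S\PP)\S  <  k=5
[1,6] S\PP  <  k=2
[0,6] S  <  k=1

[0,6] S   <
  [0,1] "every" : PP
  [1,6] S\PP   <
    [1,2] "on" : S
    [2,6] (S\PP)\S   <
      [2,5] PP   <
        [2,4] PP\NP   >
          [2,3] "sent" : (PP\NP)/N
          [3,4] "here" : N
        [4,5] "dog" : PP\(PP\NP)
      [5,6] "no" : ((S\PP)\S)\PP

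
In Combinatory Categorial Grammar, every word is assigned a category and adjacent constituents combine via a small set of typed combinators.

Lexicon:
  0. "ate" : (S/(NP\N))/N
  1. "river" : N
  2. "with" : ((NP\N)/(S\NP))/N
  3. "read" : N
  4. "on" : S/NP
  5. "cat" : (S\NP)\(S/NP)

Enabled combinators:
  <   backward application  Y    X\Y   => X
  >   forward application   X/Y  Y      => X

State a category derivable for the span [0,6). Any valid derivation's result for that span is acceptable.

[0,6] S   >
  [0,2] S/(NP\N)   >
    [0,1] "ate" : (S/(NP\N))/N
    [1,2] "river" : N
  [2,6] NP\N   >
    [2,4] (NP\N)/(S\NP)   >
      [2,3] "with" : ((NP\N)/(S\NP))/N
      [3,4] "read" : N
    [4,6] S\NP   <
      [4,5] "on" : S/NP
      [5,6] "cat" : (S\NP)\(S/NP)

S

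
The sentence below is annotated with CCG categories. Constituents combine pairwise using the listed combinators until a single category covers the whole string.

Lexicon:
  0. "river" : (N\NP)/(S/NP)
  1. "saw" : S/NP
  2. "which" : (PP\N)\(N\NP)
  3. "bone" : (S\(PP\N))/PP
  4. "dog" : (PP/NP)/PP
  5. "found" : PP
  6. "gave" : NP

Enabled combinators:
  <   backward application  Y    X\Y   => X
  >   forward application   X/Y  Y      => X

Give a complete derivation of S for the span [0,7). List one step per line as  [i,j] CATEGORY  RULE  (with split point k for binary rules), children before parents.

[0,1] (N\NP)/(S/NP)  lex  "river"
[1,2] S/NP  lex  "saw"
[0,2] N\NP  >  k=1
[2,3] (PP\N)\(N\NP)  lex  "which"
[0,3] PP\N  <  k=2
[3,4] (S\(PP\N))/PP  lex  "bone"
[4,5] (PP/NP)/PP  lex  "dog"
[5,6] PP  lex  "found"
[4,6] PP/NP  >  k=5
[6,7] NP  lex  "gave"
[4,7] PP  >  k=6
[3,7] S\(PP\N)  >  k=4
[0,7] S  <  k=3

[0,7] S   <
  [0,3] PP\N   <
    [0,2] N\NP   >
      [0,1] "river" : (N\NP)/(S/NP)
      [1,2] "saw" : S/NP
    [2,3] "which" : (PP\N)\(N\NP)
  [3,7] S\(PP\N)   >
    [3,4] "bone" : (S\(PP\N))/PP
    [4,7] PP   >
      [4,6] PP/NP   >
        [4,5] "dog" : (PP/NP)/PP
        [5,6] "found" : PP
      [6,7] "gave" : NP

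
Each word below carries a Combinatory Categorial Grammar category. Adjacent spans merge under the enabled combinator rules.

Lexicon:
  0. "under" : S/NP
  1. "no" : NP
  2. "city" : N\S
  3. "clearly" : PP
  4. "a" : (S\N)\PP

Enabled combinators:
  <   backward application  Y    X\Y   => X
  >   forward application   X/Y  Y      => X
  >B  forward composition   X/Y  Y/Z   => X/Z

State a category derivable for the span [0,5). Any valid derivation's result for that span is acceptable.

[0,5] S   <
  [0,3] N   <
    [0,2] S   >
      [0,1] "under" : S/NP
      [1,2] "no" : NP
    [2,3] "city" : N\S
  [3,5] S\N   <
    [3,4] "clearly" : PP
    [4,5] "a" : (S\N)\PP

S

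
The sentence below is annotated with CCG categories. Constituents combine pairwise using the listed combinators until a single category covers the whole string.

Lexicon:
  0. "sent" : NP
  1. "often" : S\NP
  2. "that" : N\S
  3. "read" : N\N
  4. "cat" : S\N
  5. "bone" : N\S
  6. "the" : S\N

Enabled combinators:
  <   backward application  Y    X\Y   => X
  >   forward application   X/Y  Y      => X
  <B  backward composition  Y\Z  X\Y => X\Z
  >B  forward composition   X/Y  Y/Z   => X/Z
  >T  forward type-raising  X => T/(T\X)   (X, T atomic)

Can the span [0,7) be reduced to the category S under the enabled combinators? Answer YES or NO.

YES

[0,7] S   >
  [0,1] S/(S\NP)   >T
    [0,1] "sent" : NP
  [1,7] S\NP   <B
    [1,2] "often" : S\NP
    [2,7] S\S   <B
      [2,3] "that" : N\S
      [3,7] S\N   <B
        [3,6] N\N   <B
          [3,4] "read" : N\N
          [4,6] N\N   <B
            [4,5] "cat" : S\N
            [5,6] "bone" : N\S
        [6,7] "the" : S\N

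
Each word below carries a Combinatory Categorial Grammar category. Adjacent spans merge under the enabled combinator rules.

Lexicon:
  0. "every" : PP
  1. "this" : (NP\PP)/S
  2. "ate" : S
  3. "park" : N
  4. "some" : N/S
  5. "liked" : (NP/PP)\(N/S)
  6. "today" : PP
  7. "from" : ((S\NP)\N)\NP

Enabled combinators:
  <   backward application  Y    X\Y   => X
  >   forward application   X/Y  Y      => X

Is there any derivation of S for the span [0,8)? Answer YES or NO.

YES

[0,8] S   <
  [0,3] NP   <
    [0,1] "every" : PP
    [1,3] NP\PP   >
      [1,2] "this" : (NP\PP)/S
      [2,3] "ate" : S
  [3,8] S\NP   <
    [3,4] "park" : N
    [4,8] (S\NP)\N   <
      [4,7] NP   >
        [4,6] NP/PP   <
          [4,5] "some" : N/S
          [5,6] "liked" : (NP/PP)\(N/S)
        [6,7] "today" : PP
      [7,8] "from" : ((S\NP)\N)\NP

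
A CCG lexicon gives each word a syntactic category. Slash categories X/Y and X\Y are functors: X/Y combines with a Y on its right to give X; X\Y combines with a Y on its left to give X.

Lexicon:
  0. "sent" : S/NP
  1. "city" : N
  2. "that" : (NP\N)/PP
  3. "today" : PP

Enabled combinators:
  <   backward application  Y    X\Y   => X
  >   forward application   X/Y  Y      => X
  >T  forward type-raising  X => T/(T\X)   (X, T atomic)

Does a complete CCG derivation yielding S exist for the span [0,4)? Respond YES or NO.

[0,4] S   >
  [0,1] "sent" : S/NP
  [1,4] NP   <
    [1,2] "city" : N
    [2,4] NP\N   >
      [2,3] "that" : (NP\N)/PP
      [3,4] "today" : PP

YES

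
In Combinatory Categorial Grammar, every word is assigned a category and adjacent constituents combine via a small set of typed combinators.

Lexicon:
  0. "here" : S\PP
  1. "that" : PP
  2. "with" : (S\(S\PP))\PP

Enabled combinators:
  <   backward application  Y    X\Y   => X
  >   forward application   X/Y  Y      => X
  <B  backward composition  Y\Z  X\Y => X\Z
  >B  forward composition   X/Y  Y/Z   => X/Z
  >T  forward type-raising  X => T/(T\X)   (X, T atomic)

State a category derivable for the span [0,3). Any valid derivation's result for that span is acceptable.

S

[0,3] S   <
  [0,1] "here" : S\PP
  [1,3] S\(S\PP)   <
    [1,2] "that" : PP
    [2,3] "with" : (S\(S\PP))\PP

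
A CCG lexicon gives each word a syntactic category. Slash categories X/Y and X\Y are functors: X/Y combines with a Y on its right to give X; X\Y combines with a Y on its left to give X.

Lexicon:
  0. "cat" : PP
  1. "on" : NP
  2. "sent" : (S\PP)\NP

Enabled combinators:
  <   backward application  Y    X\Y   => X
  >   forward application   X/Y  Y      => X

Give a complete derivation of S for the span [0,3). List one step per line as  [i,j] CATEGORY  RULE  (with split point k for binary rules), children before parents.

[0,1] PP  lex  "cat"
[1,2] NP  lex  "on"
[2,3] (S\PP)\NP  lex  "sent"
[1,3] S\PP  <  k=2
[0,3] S  <  k=1

[0,3] S   <
  [0,1] "cat" : PP
  [1,3] S\PP   <
    [1,2] "on" : NP
    [2,3] "sent" : (S\PP)\NP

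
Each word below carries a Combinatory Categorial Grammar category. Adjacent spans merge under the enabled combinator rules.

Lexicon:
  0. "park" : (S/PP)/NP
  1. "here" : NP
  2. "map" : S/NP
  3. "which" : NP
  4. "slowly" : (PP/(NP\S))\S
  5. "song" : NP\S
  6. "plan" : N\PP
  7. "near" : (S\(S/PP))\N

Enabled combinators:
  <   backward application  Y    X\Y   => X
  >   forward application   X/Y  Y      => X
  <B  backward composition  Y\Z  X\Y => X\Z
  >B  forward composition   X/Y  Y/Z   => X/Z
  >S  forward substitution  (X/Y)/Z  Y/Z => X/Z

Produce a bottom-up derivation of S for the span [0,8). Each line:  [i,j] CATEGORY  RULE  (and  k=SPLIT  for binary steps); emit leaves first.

[0,1] (S/PP)/NP  lex  "park"
[1,2] NP  lex  "here"
[0,2] S/PP  >  k=1
[2,3] S/NP  lex  "map"
[3,4] NP  lex  "which"
[2,4] S  >  k=3
[4,5] (PP/(NP\S))\S  lex  "slowly"
[2,5] PP/(NP\S)  <  k=4
[5,6] NP\S  lex  "song"
[2,6] PP  >  k=5
[6,7] N\PP  lex  "plan"
[2,7] N  <  k=6
[7,8] (S\(S/PP))\N  lex  "near"
[2,8] S\(S/PP)  <  k=7
[0,8] S  <  k=2

[0,8] S   <
  [0,2] S/PP   >
    [0,1] "park" : (S/PP)/NP
    [1,2] "here" : NP
  [2,8] S\(S/PP)   <
    [2,7] N   <
      [2,6] PP   >
        [2,5] PP/(NP\S)   <
          [2,4] S   >
            [2,3] "map" : S/NP
            [3,4] "which" : NP
          [4,5] "slowly" : (PP/(NP\S))\S
        [5,6] "song" : NP\S
      [6,7] "plan" : N\PP
    [7,8] "near" : (S\(S/PP))\N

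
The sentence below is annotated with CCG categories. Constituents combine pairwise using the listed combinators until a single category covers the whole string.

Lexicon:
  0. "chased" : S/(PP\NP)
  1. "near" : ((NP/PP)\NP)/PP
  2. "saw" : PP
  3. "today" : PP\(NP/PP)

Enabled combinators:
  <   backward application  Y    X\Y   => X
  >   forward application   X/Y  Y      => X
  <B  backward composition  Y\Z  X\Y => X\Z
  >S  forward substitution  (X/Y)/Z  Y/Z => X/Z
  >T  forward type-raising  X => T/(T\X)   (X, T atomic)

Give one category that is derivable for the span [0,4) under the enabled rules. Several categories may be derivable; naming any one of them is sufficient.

[0,4] S   >
  [0,1] "chased" : S/(PP\NP)
  [1,4] PP\NP   <B
    [1,3] (NP/PP)\NP   >
      [1,2] "near" : ((NP/PP)\NP)/PP
      [2,3] "saw" : PP
    [3,4] "today" : PP\(NP/PP)

S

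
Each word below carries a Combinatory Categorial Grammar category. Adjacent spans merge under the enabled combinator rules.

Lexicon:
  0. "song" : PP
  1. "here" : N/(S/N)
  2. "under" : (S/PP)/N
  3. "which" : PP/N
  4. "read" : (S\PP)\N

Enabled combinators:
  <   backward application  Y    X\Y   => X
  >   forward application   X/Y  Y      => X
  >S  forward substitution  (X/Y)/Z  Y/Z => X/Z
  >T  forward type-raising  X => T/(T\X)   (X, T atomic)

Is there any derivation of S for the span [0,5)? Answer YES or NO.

YES

[0,5] S   >
  [0,1] S/(S\PP)   >T
    [0,1] "song" : PP
  [1,5] S\PP   <
    [1,4] N   >
      [1,2] "here" : N/(S/N)
      [2,4] S/N   >S
        [2,3] "under" : (S/PP)/N
        [3,4] "which" : PP/N
    [4,5] "read" : (S\PP)\N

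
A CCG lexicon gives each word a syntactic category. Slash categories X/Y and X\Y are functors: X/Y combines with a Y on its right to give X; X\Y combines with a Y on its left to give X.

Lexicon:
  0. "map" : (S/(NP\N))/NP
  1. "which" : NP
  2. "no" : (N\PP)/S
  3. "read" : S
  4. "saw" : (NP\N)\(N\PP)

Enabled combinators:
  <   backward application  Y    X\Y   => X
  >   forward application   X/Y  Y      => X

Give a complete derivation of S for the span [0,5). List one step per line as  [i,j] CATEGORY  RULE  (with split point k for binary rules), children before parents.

[0,5] S   >
  [0,2] S/(NP\N)   >
    [0,1] "map" : (S/(NP\N))/NP
    [1,2] "which" : NP
  [2,5] NP\N   <
    [2,4] N\PP   >
      [2,3] "no" : (N\PP)/S
      [3,4] "read" : S
    [4,5] "saw" : (NP\N)\(N\PP)

[0,1] (S/(NP\N))/NP  lex  "map"
[1,2] NP  lex  "which"
[0,2] S/(NP\N)  >  k=1
[2,3] (N\PP)/S  lex  "no"
[3,4] S  lex  "read"
[2,4] N\PP  >  k=3
[4,5] (NP\N)\(N\PP)  lex  "saw"
[2,5] NP\N  <  k=4
[0,5] S  >  k=2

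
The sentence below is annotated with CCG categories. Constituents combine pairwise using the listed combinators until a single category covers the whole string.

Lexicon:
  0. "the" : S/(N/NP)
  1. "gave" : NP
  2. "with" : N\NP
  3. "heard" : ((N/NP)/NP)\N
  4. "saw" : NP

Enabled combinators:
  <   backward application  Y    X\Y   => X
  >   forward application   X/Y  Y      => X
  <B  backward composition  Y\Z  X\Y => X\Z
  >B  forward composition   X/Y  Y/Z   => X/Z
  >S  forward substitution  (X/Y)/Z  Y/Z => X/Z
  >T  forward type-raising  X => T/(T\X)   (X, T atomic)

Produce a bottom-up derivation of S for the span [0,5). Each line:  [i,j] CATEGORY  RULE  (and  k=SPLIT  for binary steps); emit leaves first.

[0,5] S   >
  [0,1] "the" : S/(N/NP)
  [1,5] N/NP   >
    [1,4] (N/NP)/NP   <
      [1,3] N   >
        [1,2] N/(N\NP)   >T
          [1,2] "gave" : NP
        [2,3] "with" : N\NP
      [3,4] "heard" : ((N/NP)/NP)\N
    [4,5] "saw" : NP

[0,1] S/(N/NP)  lex  "the"
[1,2] NP  lex  "gave"
[1,2] N/(N\NP)  >T
[2,3] N\NP  lex  "with"
[1,3] N  >  k=2
[3,4] ((N/NP)/NP)\N  lex  "heard"
[1,4] (N/NP)/NP  <  k=3
[4,5] NP  lex  "saw"
[1,5] N/NP  >  k=4
[0,5] S  >  k=1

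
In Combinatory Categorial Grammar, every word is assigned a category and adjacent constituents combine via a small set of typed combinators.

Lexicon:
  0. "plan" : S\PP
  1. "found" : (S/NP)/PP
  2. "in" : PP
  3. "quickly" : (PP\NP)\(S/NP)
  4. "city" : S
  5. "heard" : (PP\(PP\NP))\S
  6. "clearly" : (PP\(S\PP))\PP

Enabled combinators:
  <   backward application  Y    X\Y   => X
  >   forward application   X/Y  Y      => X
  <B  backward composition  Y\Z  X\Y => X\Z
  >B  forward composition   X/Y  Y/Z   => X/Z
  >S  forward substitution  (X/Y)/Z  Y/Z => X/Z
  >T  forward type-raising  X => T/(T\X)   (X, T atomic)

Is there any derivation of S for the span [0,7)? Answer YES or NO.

S\PP (S/NP)/PP PP (PP\NP)\(S/NP) S (PP\(PP\NP))\S (PP\(S\PP))\PP
CKY chart[0,7] = {N/(N\PP), NP/(NP\PP), PP, PP/(PP\PP), S/(S\PP)}; S ∉ chart

NO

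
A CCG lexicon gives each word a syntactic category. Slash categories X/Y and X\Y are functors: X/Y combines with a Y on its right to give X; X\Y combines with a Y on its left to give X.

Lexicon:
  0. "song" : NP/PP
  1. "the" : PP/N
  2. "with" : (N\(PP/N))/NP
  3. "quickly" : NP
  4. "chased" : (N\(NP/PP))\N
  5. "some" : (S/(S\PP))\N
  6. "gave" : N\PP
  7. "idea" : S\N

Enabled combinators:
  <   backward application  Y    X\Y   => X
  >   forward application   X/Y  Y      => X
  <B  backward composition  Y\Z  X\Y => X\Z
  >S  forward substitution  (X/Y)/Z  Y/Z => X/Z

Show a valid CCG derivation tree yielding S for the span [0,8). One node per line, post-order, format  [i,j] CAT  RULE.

[0,1] NP/PP  lex  "song"
[1,2] PP/N  lex  "the"
[2,3] (N\(PP/N))/NP  lex  "with"
[3,4] NP  lex  "quickly"
[2,4] N\(PP/N)  >  k=3
[1,4] N  <  k=2
[4,5] (N\(NP/PP))\N  lex  "chased"
[1,5] N\(NP/PP)  <  k=4
[0,5] N  <  k=1
[5,6] (S/(S\PP))\N  lex  "some"
[0,6] S/(S\PP)  <  k=5
[6,7] N\PP  lex  "gave"
[7,8] S\N  lex  "idea"
[6,8] S\PP  <B  k=7
[0,8] S  >  k=6

[0,8] S   >
  [0,6] S/(S\PP)   <
    [0,5] N   <
      [0,1] "song" : NP/PP
      [1,5] N\(NP/PP)   <
        [1,4] N   <
          [1,2] "the" : PP/N
          [2,4] N\(PP/N)   >
            [2,3] "with" : (N\(PP/N))/NP
            [3,4] "quickly" : NP
        [4,5] "chased" : (N\(NP/PP))\N
    [5,6] "some" : (S/(S\PP))\N
  [6,8] S\PP   <B
    [6,7] "gave" : N\PP
    [7,8] "idea" : S\N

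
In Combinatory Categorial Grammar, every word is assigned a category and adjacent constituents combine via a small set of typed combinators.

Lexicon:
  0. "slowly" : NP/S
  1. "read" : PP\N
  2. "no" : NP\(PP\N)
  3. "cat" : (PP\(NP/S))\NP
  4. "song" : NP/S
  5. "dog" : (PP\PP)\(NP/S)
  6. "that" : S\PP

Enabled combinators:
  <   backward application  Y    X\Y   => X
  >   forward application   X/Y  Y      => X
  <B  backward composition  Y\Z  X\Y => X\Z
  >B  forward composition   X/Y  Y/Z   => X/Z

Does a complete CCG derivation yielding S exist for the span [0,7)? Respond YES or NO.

YES

[0,7] S   <
  [0,4] PP   <
    [0,1] "slowly" : NP/S
    [1,4] PP\(NP/S)   <
      [1,3] NP   <
        [1,2] "read" : PP\N
        [2,3] "no" : NP\(PP\N)
      [3,4] "cat" : (PP\(NP/S))\NP
  [4,7] S\PP   <B
    [4,6] PP\PP   <
      [4,5] "song" : NP/S
      [5,6] "dog" : (PP\PP)\(NP/S)
    [6,7] "that" : S\PP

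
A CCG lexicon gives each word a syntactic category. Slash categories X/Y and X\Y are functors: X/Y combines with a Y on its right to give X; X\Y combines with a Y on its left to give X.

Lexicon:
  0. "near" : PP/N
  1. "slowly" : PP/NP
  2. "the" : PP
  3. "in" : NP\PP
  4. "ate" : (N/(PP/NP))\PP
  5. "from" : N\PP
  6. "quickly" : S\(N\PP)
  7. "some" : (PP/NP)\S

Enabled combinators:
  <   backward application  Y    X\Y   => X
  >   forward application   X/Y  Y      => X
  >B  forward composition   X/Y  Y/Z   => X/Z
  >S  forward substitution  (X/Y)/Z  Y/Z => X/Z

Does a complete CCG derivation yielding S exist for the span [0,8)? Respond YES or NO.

PP/N PP/NP PP NP\PP (N/(PP/NP))\PP N\PP S\(N\PP) (PP/NP)\S
CKY chart[0,8] = {PP}; S ∉ chart

NO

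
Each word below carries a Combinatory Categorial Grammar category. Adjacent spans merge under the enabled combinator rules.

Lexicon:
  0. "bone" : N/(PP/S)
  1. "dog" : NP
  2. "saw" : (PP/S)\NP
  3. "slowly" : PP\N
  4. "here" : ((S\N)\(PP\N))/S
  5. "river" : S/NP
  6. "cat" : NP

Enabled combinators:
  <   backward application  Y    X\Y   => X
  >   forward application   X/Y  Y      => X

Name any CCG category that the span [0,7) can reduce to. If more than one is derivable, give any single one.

[0,7] S   <
  [0,3] N   >
    [0,1] "bone" : N/(PP/S)
    [1,3] PP/S   <
      [1,2] "dog" : NP
      [2,3] "saw" : (PP/S)\NP
  [3,7] S\N   <
    [3,4] "slowly" : PP\N
    [4,7] (S\N)\(PP\N)   >
      [4,5] "here" : ((S\N)\(PP\N))/S
      [5,7] S   >
        [5,6] "river" : S/NP
        [6,7] "cat" : NP

S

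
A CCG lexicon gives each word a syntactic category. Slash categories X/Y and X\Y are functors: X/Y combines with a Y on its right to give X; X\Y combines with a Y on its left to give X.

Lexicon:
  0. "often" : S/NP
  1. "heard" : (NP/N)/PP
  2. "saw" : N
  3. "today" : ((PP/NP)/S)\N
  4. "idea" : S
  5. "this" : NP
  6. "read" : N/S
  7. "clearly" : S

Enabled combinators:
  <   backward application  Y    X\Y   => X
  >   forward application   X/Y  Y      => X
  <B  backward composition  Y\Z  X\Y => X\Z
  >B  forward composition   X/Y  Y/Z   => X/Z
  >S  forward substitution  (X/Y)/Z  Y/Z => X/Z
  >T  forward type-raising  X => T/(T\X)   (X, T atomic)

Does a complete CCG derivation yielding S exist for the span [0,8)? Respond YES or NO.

YES

[0,8] S   >
  [0,1] "often" : S/NP
  [1,8] NP   >
    [1,6] NP/N   >
      [1,2] "heard" : (NP/N)/PP
      [2,6] PP   >
        [2,5] PP/NP   >
          [2,4] (PP/NP)/S   <
            [2,3] "saw" : N
            [3,4] "today" : ((PP/NP)/S)\N
          [4,5] "idea" : S
        [5,6] "this" : NP
    [6,8] N   >
      [6,7] "read" : N/S
      [7,8] "clearly" : S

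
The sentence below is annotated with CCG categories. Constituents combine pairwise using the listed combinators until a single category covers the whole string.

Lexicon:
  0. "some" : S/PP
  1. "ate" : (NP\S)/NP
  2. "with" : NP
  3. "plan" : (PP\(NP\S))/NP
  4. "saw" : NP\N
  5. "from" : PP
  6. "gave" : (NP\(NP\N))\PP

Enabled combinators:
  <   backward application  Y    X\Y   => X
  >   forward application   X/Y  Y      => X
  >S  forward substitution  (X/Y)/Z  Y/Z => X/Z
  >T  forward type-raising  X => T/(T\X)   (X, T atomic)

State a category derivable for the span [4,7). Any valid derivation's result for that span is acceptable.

NP

[0,7] S   >
  [0,1] "some" : S/PP
  [1,7] PP   <
    [1,3] NP\S   >
      [1,2] "ate" : (NP\S)/NP
      [2,3] "with" : NP
    [3,7] PP\(NP\S)   >
      [3,4] "plan" : (PP\(NP\S))/NP
      [4,7] NP   <
        [4,5] "saw" : NP\N
        [5,7] NP\(NP\N)   <
          [5,6] "from" : PP
          [6,7] "gave" : (NP\(NP\N))\PP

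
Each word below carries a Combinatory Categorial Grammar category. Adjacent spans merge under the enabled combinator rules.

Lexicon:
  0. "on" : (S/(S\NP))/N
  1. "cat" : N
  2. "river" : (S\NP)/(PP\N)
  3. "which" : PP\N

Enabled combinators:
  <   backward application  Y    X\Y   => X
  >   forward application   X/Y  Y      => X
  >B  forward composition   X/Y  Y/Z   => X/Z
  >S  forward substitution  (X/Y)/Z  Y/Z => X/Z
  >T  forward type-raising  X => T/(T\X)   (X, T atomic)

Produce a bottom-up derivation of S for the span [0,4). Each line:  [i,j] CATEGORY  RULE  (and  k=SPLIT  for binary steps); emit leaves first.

[0,1] (S/(S\NP))/N  lex  "on"
[1,2] N  lex  "cat"
[0,2] S/(S\NP)  >  k=1
[2,3] (S\NP)/(PP\N)  lex  "river"
[3,4] PP\N  lex  "which"
[2,4] S\NP  >  k=3
[0,4] S  >  k=2

[0,4] S   >
  [0,2] S/(S\NP)   >
    [0,1] "on" : (S/(S\NP))/N
    [1,2] "cat" : N
  [2,4] S\NP   >
    [2,3] "river" : (S\NP)/(PP\N)
    [3,4] "which" : PP\N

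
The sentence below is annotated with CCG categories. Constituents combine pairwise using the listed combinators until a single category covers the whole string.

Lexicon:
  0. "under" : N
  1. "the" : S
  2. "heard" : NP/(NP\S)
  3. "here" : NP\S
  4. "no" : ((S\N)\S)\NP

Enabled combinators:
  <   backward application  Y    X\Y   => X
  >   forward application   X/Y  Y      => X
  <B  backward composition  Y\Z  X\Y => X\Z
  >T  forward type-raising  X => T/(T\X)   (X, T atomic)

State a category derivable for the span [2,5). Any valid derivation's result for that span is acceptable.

(S\N)\S

[0,5] S   <
  [0,1] "under" : N
  [1,5] S\N   <
    [1,2] "the" : S
    [2,5] (S\N)\S   <
      [2,4] NP   >
        [2,3] "heard" : NP/(NP\S)
        [3,4] "here" : NP\S
      [4,5] "no" : ((S\N)\S)\NP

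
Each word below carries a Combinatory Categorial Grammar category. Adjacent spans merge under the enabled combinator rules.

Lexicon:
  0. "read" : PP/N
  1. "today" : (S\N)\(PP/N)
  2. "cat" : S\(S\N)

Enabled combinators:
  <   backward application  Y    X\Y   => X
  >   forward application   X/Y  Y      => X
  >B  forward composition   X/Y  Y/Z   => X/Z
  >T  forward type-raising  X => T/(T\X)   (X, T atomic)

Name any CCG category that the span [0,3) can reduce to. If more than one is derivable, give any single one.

S

[0,3] S   <
  [0,2] S\N   <
    [0,1] "read" : PP/N
    [1,2] "today" : (S\N)\(PP/N)
  [2,3] "cat" : S\(S\N)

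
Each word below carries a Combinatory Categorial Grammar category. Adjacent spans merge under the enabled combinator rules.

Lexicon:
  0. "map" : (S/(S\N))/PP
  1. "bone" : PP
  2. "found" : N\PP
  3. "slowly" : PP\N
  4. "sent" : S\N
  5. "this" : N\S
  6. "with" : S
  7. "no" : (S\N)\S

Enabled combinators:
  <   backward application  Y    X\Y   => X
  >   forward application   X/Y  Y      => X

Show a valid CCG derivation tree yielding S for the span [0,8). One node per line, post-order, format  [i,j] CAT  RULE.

[0,1] (S/(S\N))/PP  lex  "map"
[1,2] PP  lex  "bone"
[2,3] N\PP  lex  "found"
[1,3] N  <  k=2
[3,4] PP\N  lex  "slowly"
[1,4] PP  <  k=3
[0,4] S/(S\N)  >  k=1
[4,5] S\N  lex  "sent"
[0,5] S  >  k=4
[5,6] N\S  lex  "this"
[0,6] N  <  k=5
[6,7] S  lex  "with"
[7,8] (S\N)\S  lex  "no"
[6,8] S\N  <  k=7
[0,8] S  <  k=6

[0,8] S   <
  [0,6] N   <
    [0,5] S   >
      [0,4] S/(S\N)   >
        [0,1] "map" : (S/(S\N))/PP
        [1,4] PP   <
          [1,3] N   <
            [1,2] "bone" : PP
            [2,3] "found" : N\PP
          [3,4] "slowly" : PP\N
      [4,5] "sent" : S\N
    [5,6] "this" : N\S
  [6,8] S\N   <
    [6,7] "with" : S
    [7,8] "no" : (S\N)\S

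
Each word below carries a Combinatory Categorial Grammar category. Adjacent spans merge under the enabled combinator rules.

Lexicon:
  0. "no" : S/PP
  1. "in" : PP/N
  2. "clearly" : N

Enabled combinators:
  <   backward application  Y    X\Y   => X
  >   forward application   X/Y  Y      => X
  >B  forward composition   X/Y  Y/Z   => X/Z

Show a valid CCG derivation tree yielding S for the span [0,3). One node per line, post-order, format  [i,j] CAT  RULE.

[0,1] S/PP  lex  "no"
[1,2] PP/N  lex  "in"
[2,3] N  lex  "clearly"
[1,3] PP  >  k=2
[0,3] S  >  k=1

[0,3] S   >
  [0,1] "no" : S/PP
  [1,3] PP   >
    [1,2] "in" : PP/N
    [2,3] "clearly" : N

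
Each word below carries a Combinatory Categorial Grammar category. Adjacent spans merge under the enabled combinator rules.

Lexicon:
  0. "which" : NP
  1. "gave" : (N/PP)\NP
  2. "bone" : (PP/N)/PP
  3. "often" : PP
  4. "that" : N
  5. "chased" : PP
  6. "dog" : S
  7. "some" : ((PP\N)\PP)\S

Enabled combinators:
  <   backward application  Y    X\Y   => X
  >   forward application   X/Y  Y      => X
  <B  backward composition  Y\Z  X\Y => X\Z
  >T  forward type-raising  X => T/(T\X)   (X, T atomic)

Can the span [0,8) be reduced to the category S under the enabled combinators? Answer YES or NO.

NP (N/PP)\NP (PP/N)/PP PP N PP S ((PP\N)\PP)\S
CKY chart[0,8] = {N/(N\PP), NP/(NP\PP), PP, PP/(PP\PP), S/(S\PP)}; S ∉ chart

NO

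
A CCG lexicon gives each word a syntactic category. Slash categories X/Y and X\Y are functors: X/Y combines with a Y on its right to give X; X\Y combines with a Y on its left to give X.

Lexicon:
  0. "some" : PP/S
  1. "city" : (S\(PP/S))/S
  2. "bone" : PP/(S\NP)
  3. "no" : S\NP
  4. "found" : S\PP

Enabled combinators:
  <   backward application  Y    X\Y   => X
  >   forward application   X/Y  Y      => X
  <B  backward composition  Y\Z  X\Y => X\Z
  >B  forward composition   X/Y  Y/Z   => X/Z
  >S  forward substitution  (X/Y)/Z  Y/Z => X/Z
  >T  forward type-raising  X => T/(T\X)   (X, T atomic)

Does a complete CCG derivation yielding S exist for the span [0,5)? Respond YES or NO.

[0,5] S   <
  [0,1] "some" : PP/S
  [1,5] S\(PP/S)   >
    [1,2] "city" : (S\(PP/S))/S
    [2,5] S   <
      [2,4] PP   >
        [2,3] "bone" : PP/(S\NP)
        [3,4] "no" : S\NP
      [4,5] "found" : S\PP

YES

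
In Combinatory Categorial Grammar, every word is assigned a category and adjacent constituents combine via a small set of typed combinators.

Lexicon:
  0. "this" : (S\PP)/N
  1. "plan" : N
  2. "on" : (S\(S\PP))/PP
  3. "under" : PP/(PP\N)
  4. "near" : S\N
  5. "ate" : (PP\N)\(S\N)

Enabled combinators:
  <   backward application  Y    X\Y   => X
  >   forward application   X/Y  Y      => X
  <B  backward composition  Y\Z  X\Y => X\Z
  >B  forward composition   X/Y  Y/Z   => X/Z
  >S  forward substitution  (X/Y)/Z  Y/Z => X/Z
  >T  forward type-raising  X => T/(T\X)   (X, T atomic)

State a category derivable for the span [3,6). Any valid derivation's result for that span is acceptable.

PP

[0,6] S   <
  [0,2] S\PP   >
    [0,1] "this" : (S\PP)/N
    [1,2] "plan" : N
  [2,6] S\(S\PP)   >
    [2,3] "on" : (S\(S\PP))/PP
    [3,6] PP   >
      [3,4] "under" : PP/(PP\N)
      [4,6] PP\N   <
        [4,5] "near" : S\N
        [5,6] "ate" : (PP\N)\(S\N)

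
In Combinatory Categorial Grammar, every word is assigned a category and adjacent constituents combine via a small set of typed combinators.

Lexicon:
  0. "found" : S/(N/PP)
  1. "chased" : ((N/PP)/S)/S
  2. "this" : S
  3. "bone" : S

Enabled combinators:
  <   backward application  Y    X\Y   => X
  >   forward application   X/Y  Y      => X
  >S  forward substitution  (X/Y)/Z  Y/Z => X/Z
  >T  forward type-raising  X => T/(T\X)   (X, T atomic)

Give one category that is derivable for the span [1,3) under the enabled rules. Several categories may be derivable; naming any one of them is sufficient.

[0,4] S   >
  [0,1] "found" : S/(N/PP)
  [1,4] N/PP   >
    [1,3] (N/PP)/S   >
      [1,2] "chased" : ((N/PP)/S)/S
      [2,3] "this" : S
    [3,4] "bone" : S

(N/PP)/S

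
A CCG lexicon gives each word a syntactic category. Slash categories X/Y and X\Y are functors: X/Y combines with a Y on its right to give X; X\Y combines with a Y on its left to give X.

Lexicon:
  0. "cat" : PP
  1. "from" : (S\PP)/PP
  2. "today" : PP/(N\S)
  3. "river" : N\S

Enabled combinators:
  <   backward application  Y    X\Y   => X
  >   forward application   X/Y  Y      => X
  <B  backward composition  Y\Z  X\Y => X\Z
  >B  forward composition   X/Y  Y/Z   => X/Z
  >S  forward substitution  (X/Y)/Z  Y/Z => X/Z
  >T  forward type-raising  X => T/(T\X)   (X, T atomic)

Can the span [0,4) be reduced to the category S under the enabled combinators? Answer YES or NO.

YES

[0,4] S   <
  [0,1] "cat" : PP
  [1,4] S\PP   >
    [1,2] "from" : (S\PP)/PP
    [2,4] PP   >
      [2,3] "today" : PP/(N\S)
      [3,4] "river" : N\S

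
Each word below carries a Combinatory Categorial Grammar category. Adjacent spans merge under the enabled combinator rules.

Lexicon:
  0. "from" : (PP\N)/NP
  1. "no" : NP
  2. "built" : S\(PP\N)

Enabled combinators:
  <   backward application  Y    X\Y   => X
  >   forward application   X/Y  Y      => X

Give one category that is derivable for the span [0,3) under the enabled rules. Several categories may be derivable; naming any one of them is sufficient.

S

[0,3] S   <
  [0,2] PP\N   >
    [0,1] "from" : (PP\N)/NP
    [1,2] "no" : NP
  [2,3] "built" : S\(PP\N)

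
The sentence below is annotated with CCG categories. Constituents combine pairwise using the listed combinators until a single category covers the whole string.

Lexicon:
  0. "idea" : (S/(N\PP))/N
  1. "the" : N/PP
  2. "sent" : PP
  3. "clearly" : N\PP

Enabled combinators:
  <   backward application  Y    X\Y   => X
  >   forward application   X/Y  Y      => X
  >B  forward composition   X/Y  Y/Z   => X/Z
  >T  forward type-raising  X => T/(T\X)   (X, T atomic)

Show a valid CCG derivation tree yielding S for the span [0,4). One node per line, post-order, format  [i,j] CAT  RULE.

[0,4] S   >
  [0,3] S/(N\PP)   >
    [0,1] "idea" : (S/(N\PP))/N
    [1,3] N   >
      [1,2] "the" : N/PP
      [2,3] "sent" : PP
  [3,4] "clearly" : N\PP

[0,1] (S/(N\PP))/N  lex  "idea"
[1,2] N/PP  lex  "the"
[2,3] PP  lex  "sent"
[1,3] N  >  k=2
[0,3] S/(N\PP)  >  k=1
[3,4] N\PP  lex  "clearly"
[0,4] S  >  k=3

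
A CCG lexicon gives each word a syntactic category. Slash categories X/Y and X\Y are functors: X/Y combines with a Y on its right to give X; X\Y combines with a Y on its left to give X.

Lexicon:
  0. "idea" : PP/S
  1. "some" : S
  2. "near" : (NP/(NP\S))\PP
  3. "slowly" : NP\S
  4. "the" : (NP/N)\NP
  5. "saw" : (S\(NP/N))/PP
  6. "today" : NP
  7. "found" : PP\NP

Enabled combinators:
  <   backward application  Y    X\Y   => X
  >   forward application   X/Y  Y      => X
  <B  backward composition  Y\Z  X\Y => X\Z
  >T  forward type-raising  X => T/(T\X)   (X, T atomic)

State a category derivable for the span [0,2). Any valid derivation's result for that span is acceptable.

PP

[0,8] S   <
  [0,5] NP/N   <
    [0,4] NP   >
      [0,3] NP/(NP\S)   <
        [0,2] PP   >
          [0,1] "idea" : PP/S
          [1,2] "some" : S
        [2,3] "near" : (NP/(NP\S))\PP
      [3,4] "slowly" : NP\S
    [4,5] "the" : (NP/N)\NP
  [5,8] S\(NP/N)   >
    [5,6] "saw" : (S\(NP/N))/PP
    [6,8] PP   >
      [6,7] PP/(PP\NP)   >T
        [6,7] "today" : NP
      [7,8] "found" : PP\NP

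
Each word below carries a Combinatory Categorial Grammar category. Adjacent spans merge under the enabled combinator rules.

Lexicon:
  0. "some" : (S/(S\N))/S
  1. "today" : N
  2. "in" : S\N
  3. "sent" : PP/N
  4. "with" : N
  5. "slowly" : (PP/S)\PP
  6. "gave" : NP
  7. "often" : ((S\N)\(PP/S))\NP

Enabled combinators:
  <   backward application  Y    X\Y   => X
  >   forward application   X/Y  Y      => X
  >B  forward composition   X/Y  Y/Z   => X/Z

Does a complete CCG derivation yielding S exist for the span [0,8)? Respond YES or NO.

[0,8] S   >
  [0,3] S/(S\N)   >
    [0,1] "some" : (S/(S\N))/S
    [1,3] S   <
      [1,2] "today" : N
      [2,3] "in" : S\N
  [3,8] S\N   <
    [3,6] PP/S   <
      [3,5] PP   >
        [3,4] "sent" : PP/N
        [4,5] "with" : N
      [5,6] "slowly" : (PP/S)\PP
    [6,8] (S\N)\(PP/S)   <
      [6,7] "gave" : NP
      [7,8] "often" : ((S\N)\(PP/S))\NP

YES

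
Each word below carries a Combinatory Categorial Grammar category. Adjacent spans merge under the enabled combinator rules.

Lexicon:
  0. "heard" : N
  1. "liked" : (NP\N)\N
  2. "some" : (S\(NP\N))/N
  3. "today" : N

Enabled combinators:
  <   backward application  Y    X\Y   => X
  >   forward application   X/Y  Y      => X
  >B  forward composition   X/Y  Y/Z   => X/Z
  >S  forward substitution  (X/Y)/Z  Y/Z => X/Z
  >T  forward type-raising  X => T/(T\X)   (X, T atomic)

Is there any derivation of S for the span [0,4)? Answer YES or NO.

[0,4] S   <
  [0,2] NP\N   <
    [0,1] "heard" : N
    [1,2] "liked" : (NP\N)\N
  [2,4] S\(NP\N)   >
    [2,3] "some" : (S\(NP\N))/N
    [3,4] "today" : N

YES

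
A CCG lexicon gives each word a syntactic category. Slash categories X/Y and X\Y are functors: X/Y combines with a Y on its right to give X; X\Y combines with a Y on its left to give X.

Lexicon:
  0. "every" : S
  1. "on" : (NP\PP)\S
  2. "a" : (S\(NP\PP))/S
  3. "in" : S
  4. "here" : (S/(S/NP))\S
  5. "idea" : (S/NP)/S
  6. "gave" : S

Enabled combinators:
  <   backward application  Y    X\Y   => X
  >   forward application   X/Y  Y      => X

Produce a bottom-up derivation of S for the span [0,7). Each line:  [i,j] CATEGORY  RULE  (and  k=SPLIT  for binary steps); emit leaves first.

[0,1] S  lex  "every"
[1,2] (NP\PP)\S  lex  "on"
[0,2] NP\PP  <  k=1
[2,3] (S\(NP\PP))/S  lex  "a"
[3,4] S  lex  "in"
[4,5] (S/(S/NP))\S  lex  "here"
[3,5] S/(S/NP)  <  k=4
[5,6] (S/NP)/S  lex  "idea"
[6,7] S  lex  "gave"
[5,7] S/NP  >  k=6
[3,7] S  >  k=5
[2,7] S\(NP\PP)  >  k=3
[0,7] S  <  k=2

[0,7] S   <
  [0,2] NP\PP   <
    [0,1] "every" : S
    [1,2] "on" : (NP\PP)\S
  [2,7] S\(NP\PP)   >
    [2,3] "a" : (S\(NP\PP))/S
    [3,7] S   >
      [3,5] S/(S/NP)   <
        [3,4] "in" : S
        [4,5] "here" : (S/(S/NP))\S
      [5,7] S/NP   >
        [5,6] "idea" : (S/NP)/S
        [6,7] "gave" : S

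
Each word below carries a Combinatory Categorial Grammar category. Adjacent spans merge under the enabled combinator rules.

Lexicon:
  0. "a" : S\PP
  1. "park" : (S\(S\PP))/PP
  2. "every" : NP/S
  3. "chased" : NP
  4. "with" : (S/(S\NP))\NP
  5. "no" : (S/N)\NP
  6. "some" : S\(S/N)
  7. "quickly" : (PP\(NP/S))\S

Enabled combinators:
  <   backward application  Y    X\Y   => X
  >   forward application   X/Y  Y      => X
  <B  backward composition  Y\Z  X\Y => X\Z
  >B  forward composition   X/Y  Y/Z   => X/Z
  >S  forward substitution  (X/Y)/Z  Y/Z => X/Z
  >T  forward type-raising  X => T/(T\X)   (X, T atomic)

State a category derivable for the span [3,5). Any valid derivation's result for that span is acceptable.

[0,8] S   <
  [0,1] "a" : S\PP
  [1,8] S\(S\PP)   >
    [1,2] "park" : (S\(S\PP))/PP
    [2,8] PP   <
      [2,3] "every" : NP/S
      [3,8] PP\(NP/S)   <
        [3,7] S   >
          [3,5] S/(S\NP)   <
            [3,4] "chased" : NP
            [4,5] "with" : (S/(S\NP))\NP
          [5,7] S\NP   <B
            [5,6] "no" : (S/N)\NP
            [6,7] "some" : S\(S/N)
        [7,8] "quickly" : (PP\(NP/S))\S

S/(S\NP)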